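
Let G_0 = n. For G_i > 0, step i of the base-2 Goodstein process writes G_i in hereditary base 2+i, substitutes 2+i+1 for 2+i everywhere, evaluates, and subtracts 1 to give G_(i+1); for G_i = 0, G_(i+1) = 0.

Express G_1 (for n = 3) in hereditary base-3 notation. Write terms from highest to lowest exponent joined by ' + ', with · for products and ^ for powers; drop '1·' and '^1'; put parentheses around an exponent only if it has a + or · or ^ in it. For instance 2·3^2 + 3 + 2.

[0] 3 ≡ 2 + 1 (base 2). Lift 3: 4. −1: 3.
[1] 3 ≡ 3 (base 3). Lift 4: 4. −1: 3.

3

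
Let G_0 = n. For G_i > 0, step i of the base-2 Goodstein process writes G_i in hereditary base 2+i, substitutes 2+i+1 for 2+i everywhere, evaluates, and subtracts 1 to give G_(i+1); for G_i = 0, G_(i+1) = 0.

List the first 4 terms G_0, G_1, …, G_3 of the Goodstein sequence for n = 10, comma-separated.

10, 83, 1025, 15625

G_0 = 10. HB_2(10) = 2^(2 + 1) + 2. Bump = 84. G_1 = 83.
G_1 = 83. HB_3(83) = 3^(3 + 1) + 2. Bump = 1026. G_2 = 1025.
G_2 = 1025. HB_4(1025) = 4^(4 + 1) + 1. Bump = 15626. G_3 = 15625.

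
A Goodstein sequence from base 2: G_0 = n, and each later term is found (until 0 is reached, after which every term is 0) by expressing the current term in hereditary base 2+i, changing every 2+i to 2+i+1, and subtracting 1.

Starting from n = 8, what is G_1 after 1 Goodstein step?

G_0 = 8. HB_2(8) = 2^(2 + 1). Bump = 81. G_1 = 80.
G_1 = 80. HB_3(80) = 2·3^3 + 2·3^2 + 2·3 + 2. Bump = 554. G_2 = 553.

80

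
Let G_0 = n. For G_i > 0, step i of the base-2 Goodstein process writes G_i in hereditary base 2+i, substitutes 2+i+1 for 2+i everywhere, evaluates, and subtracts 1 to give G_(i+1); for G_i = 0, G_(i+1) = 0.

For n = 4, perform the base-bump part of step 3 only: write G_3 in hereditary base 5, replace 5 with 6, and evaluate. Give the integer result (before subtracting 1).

step 0: 4 = 2^2; sub 3 for 2: 3^3; = 27; G_1 = 27−1 = 26
step 1: 26 = 2·3^2 + 2·3 + 2; sub 4 for 3: 2·4^2 + 2·4 + 2; = 42; G_2 = 42−1 = 41
step 2: 41 = 2·4^2 + 2·4 + 1; sub 5 for 4: 2·5^2 + 2·5 + 1; = 61; G_3 = 61−1 = 60
step 3: 60 = 2·5^2 + 2·5; sub 6 for 5: 2·6^2 + 2·6; = 84; G_4 = 84−1 = 83

84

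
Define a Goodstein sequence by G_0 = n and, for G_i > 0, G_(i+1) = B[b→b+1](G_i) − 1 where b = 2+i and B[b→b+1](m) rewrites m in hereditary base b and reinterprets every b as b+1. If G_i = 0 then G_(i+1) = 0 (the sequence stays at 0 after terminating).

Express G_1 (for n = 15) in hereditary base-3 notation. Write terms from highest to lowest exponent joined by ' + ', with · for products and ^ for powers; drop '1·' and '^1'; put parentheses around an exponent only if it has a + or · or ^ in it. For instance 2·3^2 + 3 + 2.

3^(3 + 1) + 3^3 + 3

base 2: 15 = 2^(2 + 1) + 2^2 + 2 + 1; at 3: 3^(3 + 1) + 3^3 + 3 + 1 = 112; next = 111
base 3: 111 = 3^(3 + 1) + 3^3 + 3; at 4: 4^(4 + 1) + 4^4 + 4 = 1284; next = 1283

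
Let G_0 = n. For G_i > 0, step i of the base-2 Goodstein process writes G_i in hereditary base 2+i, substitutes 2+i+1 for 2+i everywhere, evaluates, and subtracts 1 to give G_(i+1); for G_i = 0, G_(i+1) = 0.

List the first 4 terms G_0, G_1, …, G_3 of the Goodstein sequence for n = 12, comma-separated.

G_0 = 12. HB_2(12) = 2^(2 + 1) + 2^2. Bump = 108. G_1 = 107.
G_1 = 107. HB_3(107) = 3^(3 + 1) + 2·3^2 + 2·3 + 2. Bump = 1066. G_2 = 1065.
G_2 = 1065. HB_4(1065) = 4^(4 + 1) + 2·4^2 + 2·4 + 1. Bump = 15686. G_3 = 15685.

12, 107, 1065, 15685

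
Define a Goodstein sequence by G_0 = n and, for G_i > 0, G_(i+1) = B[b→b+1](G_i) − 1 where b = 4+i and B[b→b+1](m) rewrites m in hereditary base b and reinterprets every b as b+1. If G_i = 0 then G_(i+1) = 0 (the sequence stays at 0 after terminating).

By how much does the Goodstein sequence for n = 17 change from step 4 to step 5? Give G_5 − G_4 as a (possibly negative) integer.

4

i=0: 17 = 4^2 + 1 (b=4); 4→5: 5^2 + 1 = 26; 26−1 = 25
i=1: 25 = 5^2 (b=5); 5→6: 6^2 = 36; 36−1 = 35
i=2: 35 = 5·6 + 5 (b=6); 6→7: 5·7 + 5 = 40; 40−1 = 39
i=3: 39 = 5·7 + 4 (b=7); 7→8: 5·8 + 4 = 44; 44−1 = 43
i=4: 43 = 5·8 + 3 (b=8); 8→9: 5·9 + 3 = 48; 48−1 = 47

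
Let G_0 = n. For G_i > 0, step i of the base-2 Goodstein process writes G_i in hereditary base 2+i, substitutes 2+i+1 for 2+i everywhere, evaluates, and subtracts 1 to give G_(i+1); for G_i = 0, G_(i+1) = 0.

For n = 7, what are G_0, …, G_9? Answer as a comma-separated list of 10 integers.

step 0: 7 = 2^2 + 2 + 1; sub 3 for 2: 3^3 + 3 + 1; = 31; G_1 = 31−1 = 30
step 1: 30 = 3^3 + 3; sub 4 for 3: 4^4 + 4; = 260; G_2 = 260−1 = 259
step 2: 259 = 4^4 + 3; sub 5 for 4: 5^5 + 3; = 3128; G_3 = 3128−1 = 3127
step 3: 3127 = 5^5 + 2; sub 6 for 5: 6^6 + 2; = 46658; G_4 = 46658−1 = 46657
step 4: 46657 = 6^6 + 1; sub 7 for 6: 7^7 + 1; = 823544; G_5 = 823544−1 = 823543
step 5: 823543 = 7^7; sub 8 for 7: 8^8; = 16777216; G_6 = 16777216−1 = 16777215
step 6: 16777215 = 7·8^7 + 7·8^6 + 7·8^5 + 7·8^4 + 7·8^3 + 7·8^2 + 7·8 + 7; sub 9 for 8: 7·9^7 + 7·9^6 + 7·9^5 + 7·9^4 + 7·9^3 + 7·9^2 + 7·9 + 7; = 37665880; G_7 = 37665880−1 = 37665879
step 7: 37665879 = 7·9^7 + 7·9^6 + 7·9^5 + 7·9^4 + 7·9^3 + 7·9^2 + 7·9 + 6; sub 10 for 9: 7·10^7 + 7·10^6 + 7·10^5 + 7·10^4 + 7·10^3 + 7·10^2 + 7·10 + 6; = 77777776; G_8 = 77777776−1 = 77777775
step 8: 77777775 = 7·10^7 + 7·10^6 + 7·10^5 + 7·10^4 + 7·10^3 + 7·10^2 + 7·10 + 5; sub 11 for 10: 7·11^7 + 7·11^6 + 7·11^5 + 7·11^4 + 7·11^3 + 7·11^2 + 7·11 + 5; = 150051214; G_9 = 150051214−1 = 150051213

7, 30, 259, 3127, 46657, 823543, 16777215, 37665879, 77777775, 150051213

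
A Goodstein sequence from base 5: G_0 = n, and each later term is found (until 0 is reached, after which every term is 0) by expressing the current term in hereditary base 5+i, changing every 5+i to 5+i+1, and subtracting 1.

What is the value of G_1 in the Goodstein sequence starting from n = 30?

(0) 30|_5 = 5^2 + 5 ↦ 6^2 + 6|_6 = 42 ⇒ 41
(1) 41|_6 = 6^2 + 5 ↦ 7^2 + 5|_7 = 54 ⇒ 53

41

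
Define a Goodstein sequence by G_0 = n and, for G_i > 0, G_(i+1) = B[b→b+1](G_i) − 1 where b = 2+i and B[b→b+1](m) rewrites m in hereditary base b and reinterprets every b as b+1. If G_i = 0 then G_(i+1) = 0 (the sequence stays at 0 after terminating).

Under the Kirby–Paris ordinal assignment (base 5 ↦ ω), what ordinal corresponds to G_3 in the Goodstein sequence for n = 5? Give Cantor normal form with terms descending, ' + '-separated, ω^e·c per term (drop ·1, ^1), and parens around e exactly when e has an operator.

i=0: 5 = 2^2 + 1 (b=2); 2→3: 3^3 + 1 = 28; 28−1 = 27
i=1: 27 = 3^3 (b=3); 3→4: 4^4 = 256; 256−1 = 255
i=2: 255 = 3·4^3 + 3·4^2 + 3·4 + 3 (b=4); 4→5: 3·5^3 + 3·5^2 + 3·5 + 3 = 468; 468−1 = 467
i=3: 467 = 3·5^3 + 3·5^2 + 3·5 + 2 (b=5); 5→6: 3·6^3 + 3·6^2 + 3·6 + 2 = 776; 776−1 = 775

ω^3·3 + ω^2·3 + ω·3 + 2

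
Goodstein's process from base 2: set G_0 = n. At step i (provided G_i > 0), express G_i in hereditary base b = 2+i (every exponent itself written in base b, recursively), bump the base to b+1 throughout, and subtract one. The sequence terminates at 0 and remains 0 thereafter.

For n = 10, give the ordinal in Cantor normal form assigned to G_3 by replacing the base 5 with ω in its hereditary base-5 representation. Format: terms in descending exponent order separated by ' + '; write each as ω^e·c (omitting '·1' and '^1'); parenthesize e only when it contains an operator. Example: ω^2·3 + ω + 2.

[0] 10 ≡ 2^(2 + 1) + 2 (base 2). Lift 3: 84. −1: 83.
[1] 83 ≡ 3^(3 + 1) + 2 (base 3). Lift 4: 1026. −1: 1025.
[2] 1025 ≡ 4^(4 + 1) + 1 (base 4). Lift 5: 15626. −1: 15625.

ω^(ω + 1)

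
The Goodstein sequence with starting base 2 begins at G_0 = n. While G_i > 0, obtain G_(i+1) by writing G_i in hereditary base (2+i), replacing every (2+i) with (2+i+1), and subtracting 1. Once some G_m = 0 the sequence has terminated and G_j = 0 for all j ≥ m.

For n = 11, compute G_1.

84

[0] 11 ≡ 2^(2 + 1) + 2 + 1 (base 2). Lift 3: 85. −1: 84.
[1] 84 ≡ 3^(3 + 1) + 3 (base 3). Lift 4: 1028. −1: 1027.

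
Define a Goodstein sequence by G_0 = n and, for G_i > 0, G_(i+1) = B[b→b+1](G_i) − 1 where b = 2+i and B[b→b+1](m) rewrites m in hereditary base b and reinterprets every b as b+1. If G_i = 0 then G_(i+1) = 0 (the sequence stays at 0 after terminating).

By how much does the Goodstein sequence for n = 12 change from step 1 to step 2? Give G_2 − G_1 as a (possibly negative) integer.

base 2: 12 = 2^(2 + 1) + 2^2; at 3: 3^(3 + 1) + 3^3 = 108; next = 107
base 3: 107 = 3^(3 + 1) + 2·3^2 + 2·3 + 2; at 4: 4^(4 + 1) + 2·4^2 + 2·4 + 2 = 1066; next = 1065

958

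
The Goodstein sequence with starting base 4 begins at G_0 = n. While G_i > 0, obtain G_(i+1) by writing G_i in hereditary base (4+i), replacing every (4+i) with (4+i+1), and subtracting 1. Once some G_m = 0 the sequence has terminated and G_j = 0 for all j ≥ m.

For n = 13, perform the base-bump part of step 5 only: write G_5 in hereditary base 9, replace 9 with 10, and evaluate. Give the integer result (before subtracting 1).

22

step 0: 13 = 3·4 + 1; sub 5 for 4: 3·5 + 1; = 16; G_1 = 16−1 = 15
step 1: 15 = 3·5; sub 6 for 5: 3·6; = 18; G_2 = 18−1 = 17
step 2: 17 = 2·6 + 5; sub 7 for 6: 2·7 + 5; = 19; G_3 = 19−1 = 18
step 3: 18 = 2·7 + 4; sub 8 for 7: 2·8 + 4; = 20; G_4 = 20−1 = 19
step 4: 19 = 2·8 + 3; sub 9 for 8: 2·9 + 3; = 21; G_5 = 21−1 = 20
step 5: 20 = 2·9 + 2; sub 10 for 9: 2·10 + 2; = 22; G_6 = 22−1 = 21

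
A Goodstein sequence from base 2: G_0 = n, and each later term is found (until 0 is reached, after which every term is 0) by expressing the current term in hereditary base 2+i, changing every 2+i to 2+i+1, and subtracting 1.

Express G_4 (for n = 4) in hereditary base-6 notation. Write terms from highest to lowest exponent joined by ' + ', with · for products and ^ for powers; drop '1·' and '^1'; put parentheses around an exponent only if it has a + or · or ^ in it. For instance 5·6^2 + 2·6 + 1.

[0] 4 ≡ 2^2 (base 2). Lift 3: 27. −1: 26.
[1] 26 ≡ 2·3^2 + 2·3 + 2 (base 3). Lift 4: 42. −1: 41.
[2] 41 ≡ 2·4^2 + 2·4 + 1 (base 4). Lift 5: 61. −1: 60.
[3] 60 ≡ 2·5^2 + 2·5 (base 5). Lift 6: 84. −1: 83.
[4] 83 ≡ 2·6^2 + 6 + 5 (base 6). Lift 7: 110. −1: 109.

2·6^2 + 6 + 5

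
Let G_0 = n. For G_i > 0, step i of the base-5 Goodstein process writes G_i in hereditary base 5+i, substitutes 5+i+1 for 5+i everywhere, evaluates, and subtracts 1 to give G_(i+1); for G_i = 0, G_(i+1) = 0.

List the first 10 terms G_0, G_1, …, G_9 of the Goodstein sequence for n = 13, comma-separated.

G_0=13  [base 5] 2·5 + 3  →[5↦6]→  2·6 + 3 = 15  −1 ⇒ G_1=14
G_1=14  [base 6] 2·6 + 2  →[6↦7]→  2·7 + 2 = 16  −1 ⇒ G_2=15
G_2=15  [base 7] 2·7 + 1  →[7↦8]→  2·8 + 1 = 17  −1 ⇒ G_3=16
G_3=16  [base 8] 2·8  →[8↦9]→  2·9 = 18  −1 ⇒ G_4=17
G_4=17  [base 9] 9 + 8  →[9↦10]→  10 + 8 = 18  −1 ⇒ G_5=17
G_5=17  [base 10] 10 + 7  →[10↦11]→  11 + 7 = 18  −1 ⇒ G_6=17
G_6=17  [base 11] 11 + 6  →[11↦12]→  12 + 6 = 18  −1 ⇒ G_7=17
G_7=17  [base 12] 12 + 5  →[12↦13]→  13 + 5 = 18  −1 ⇒ G_8=17
G_8=17  [base 13] 13 + 4  →[13↦14]→  14 + 4 = 18  −1 ⇒ G_9=17

13, 14, 15, 16, 17, 17, 17, 17, 17, 17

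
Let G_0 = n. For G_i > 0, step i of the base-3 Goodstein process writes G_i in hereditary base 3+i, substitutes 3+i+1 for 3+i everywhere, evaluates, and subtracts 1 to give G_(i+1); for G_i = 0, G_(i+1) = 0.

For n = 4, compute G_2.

[0] 4 ≡ 3 + 1 (base 3). Lift 4: 5. −1: 4.
[1] 4 ≡ 4 (base 4). Lift 5: 5. −1: 4.

4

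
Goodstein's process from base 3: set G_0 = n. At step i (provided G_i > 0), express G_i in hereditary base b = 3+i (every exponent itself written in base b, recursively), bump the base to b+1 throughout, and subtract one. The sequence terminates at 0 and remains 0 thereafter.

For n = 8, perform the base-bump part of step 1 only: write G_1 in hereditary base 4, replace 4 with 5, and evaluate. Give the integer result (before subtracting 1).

step 0: 8 = 2·3 + 2; sub 4 for 3: 2·4 + 2; = 10; G_1 = 10−1 = 9
step 1: 9 = 2·4 + 1; sub 5 for 4: 2·5 + 1; = 11; G_2 = 11−1 = 10

11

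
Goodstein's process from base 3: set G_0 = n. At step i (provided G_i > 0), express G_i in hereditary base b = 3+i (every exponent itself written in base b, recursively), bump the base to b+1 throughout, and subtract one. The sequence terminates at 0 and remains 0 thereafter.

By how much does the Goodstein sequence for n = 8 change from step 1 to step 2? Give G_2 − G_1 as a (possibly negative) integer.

1

G_0 = 8. HB_3(8) = 2·3 + 2. Bump = 10. G_1 = 9.
G_1 = 9. HB_4(9) = 2·4 + 1. Bump = 11. G_2 = 10.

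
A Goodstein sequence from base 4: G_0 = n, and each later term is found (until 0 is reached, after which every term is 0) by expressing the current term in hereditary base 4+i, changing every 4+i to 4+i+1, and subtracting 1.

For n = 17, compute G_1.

25

base 4: 17 = 4^2 + 1; at 5: 5^2 + 1 = 26; next = 25
base 5: 25 = 5^2; at 6: 6^2 = 36; next = 35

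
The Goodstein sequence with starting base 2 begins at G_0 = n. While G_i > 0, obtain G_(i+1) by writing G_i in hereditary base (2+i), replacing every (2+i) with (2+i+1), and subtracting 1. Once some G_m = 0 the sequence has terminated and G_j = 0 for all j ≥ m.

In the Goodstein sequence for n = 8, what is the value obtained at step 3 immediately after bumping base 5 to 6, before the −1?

step 0: 8 = 2^(2 + 1); sub 3 for 2: 3^(3 + 1); = 81; G_1 = 81−1 = 80
step 1: 80 = 2·3^3 + 2·3^2 + 2·3 + 2; sub 4 for 3: 2·4^4 + 2·4^2 + 2·4 + 2; = 554; G_2 = 554−1 = 553
step 2: 553 = 2·4^4 + 2·4^2 + 2·4 + 1; sub 5 for 4: 2·5^5 + 2·5^2 + 2·5 + 1; = 6311; G_3 = 6311−1 = 6310

93396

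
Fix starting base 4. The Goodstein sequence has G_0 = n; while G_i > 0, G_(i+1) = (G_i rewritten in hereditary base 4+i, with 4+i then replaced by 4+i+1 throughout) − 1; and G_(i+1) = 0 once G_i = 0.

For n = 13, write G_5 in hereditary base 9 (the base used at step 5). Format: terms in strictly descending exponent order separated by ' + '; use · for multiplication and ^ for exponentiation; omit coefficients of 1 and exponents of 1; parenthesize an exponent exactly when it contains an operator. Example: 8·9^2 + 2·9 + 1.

2·9 + 2

13 —HB4→ 3·4 + 1 —bump→ 3·5 + 1 = 16 —(−1)→ 15
15 —HB5→ 3·5 —bump→ 3·6 = 18 —(−1)→ 17
17 —HB6→ 2·6 + 5 —bump→ 2·7 + 5 = 19 —(−1)→ 18
18 —HB7→ 2·7 + 4 —bump→ 2·8 + 4 = 20 —(−1)→ 19
19 —HB8→ 2·8 + 3 —bump→ 2·9 + 3 = 21 —(−1)→ 20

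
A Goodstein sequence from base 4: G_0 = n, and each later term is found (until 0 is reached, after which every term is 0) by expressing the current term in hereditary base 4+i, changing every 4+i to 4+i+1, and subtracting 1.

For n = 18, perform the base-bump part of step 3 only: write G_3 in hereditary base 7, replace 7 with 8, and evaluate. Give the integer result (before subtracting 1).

54

step 0: 18 = 4^2 + 2; sub 5 for 4: 5^2 + 2; = 27; G_1 = 27−1 = 26
step 1: 26 = 5^2 + 1; sub 6 for 5: 6^2 + 1; = 37; G_2 = 37−1 = 36
step 2: 36 = 6^2; sub 7 for 6: 7^2; = 49; G_3 = 49−1 = 48
step 3: 48 = 6·7 + 6; sub 8 for 7: 6·8 + 6; = 54; G_4 = 54−1 = 53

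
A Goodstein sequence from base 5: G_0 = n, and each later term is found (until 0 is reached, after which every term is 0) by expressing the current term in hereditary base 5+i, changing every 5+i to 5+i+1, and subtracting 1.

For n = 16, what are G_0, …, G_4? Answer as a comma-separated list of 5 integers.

(0) 16|_5 = 3·5 + 1 ↦ 3·6 + 1|_6 = 19 ⇒ 18
(1) 18|_6 = 3·6 ↦ 3·7|_7 = 21 ⇒ 20
(2) 20|_7 = 2·7 + 6 ↦ 2·8 + 6|_8 = 22 ⇒ 21
(3) 21|_8 = 2·8 + 5 ↦ 2·9 + 5|_9 = 23 ⇒ 22

16, 18, 20, 21, 22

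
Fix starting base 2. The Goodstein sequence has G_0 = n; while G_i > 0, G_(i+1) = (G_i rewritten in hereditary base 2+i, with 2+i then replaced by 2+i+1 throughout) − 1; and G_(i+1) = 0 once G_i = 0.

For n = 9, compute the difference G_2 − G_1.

942

9 —HB2→ 2^(2 + 1) + 1 —bump→ 3^(3 + 1) + 1 = 82 —(−1)→ 81
81 —HB3→ 3^(3 + 1) —bump→ 4^(4 + 1) = 1024 —(−1)→ 1023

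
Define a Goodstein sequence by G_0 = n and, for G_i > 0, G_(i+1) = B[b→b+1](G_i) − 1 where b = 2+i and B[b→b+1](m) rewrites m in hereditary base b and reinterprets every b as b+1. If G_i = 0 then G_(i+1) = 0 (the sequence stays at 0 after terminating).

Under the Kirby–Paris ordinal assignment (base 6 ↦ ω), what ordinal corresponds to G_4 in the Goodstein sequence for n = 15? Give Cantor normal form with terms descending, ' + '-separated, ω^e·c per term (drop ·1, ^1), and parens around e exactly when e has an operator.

[0] 15 ≡ 2^(2 + 1) + 2^2 + 2 + 1 (base 2). Lift 3: 112. −1: 111.
[1] 111 ≡ 3^(3 + 1) + 3^3 + 3 (base 3). Lift 4: 1284. −1: 1283.
[2] 1283 ≡ 4^(4 + 1) + 4^4 + 3 (base 4). Lift 5: 18753. −1: 18752.
[3] 18752 ≡ 5^(5 + 1) + 5^5 + 2 (base 5). Lift 6: 326594. −1: 326593.
[4] 326593 ≡ 6^(6 + 1) + 6^6 + 1 (base 6). Lift 7: 6588345. −1: 6588344.

ω^(ω + 1) + ω^ω + 1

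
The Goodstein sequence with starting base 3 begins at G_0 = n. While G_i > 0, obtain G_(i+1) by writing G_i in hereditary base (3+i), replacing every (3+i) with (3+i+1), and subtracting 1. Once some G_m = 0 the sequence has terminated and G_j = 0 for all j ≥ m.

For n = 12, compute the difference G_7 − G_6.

[0] 12 ≡ 3^2 + 3 (base 3). Lift 4: 20. −1: 19.
[1] 19 ≡ 4^2 + 3 (base 4). Lift 5: 28. −1: 27.
[2] 27 ≡ 5^2 + 2 (base 5). Lift 6: 38. −1: 37.
[3] 37 ≡ 6^2 + 1 (base 6). Lift 7: 50. −1: 49.
[4] 49 ≡ 7^2 (base 7). Lift 8: 64. −1: 63.
[5] 63 ≡ 7·8 + 7 (base 8). Lift 9: 70. −1: 69.
[6] 69 ≡ 7·9 + 6 (base 9). Lift 10: 76. −1: 75.

6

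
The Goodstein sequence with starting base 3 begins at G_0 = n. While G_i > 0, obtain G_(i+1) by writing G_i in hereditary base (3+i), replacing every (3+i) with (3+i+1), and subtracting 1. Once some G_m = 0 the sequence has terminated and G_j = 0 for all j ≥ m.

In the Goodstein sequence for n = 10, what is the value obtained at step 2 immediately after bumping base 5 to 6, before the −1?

28

G_0=10  [base 3] 3^2 + 1  →[3↦4]→  4^2 + 1 = 17  −1 ⇒ G_1=16
G_1=16  [base 4] 4^2  →[4↦5]→  5^2 = 25  −1 ⇒ G_2=24
G_2=24  [base 5] 4·5 + 4  →[5↦6]→  4·6 + 4 = 28  −1 ⇒ G_3=27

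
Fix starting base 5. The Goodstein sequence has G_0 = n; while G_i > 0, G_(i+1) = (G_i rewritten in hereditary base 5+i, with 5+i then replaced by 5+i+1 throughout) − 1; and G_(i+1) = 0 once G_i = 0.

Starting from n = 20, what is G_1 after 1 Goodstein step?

23

i=0: 20 = 4·5 (b=5); 5→6: 4·6 = 24; 24−1 = 23
i=1: 23 = 3·6 + 5 (b=6); 6→7: 3·7 + 5 = 26; 26−1 = 25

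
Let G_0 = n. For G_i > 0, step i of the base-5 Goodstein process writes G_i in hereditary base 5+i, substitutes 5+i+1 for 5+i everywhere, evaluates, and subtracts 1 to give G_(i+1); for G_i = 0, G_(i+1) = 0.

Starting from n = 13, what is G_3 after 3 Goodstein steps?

[0] 13 ≡ 2·5 + 3 (base 5). Lift 6: 15. −1: 14.
[1] 14 ≡ 2·6 + 2 (base 6). Lift 7: 16. −1: 15.
[2] 15 ≡ 2·7 + 1 (base 7). Lift 8: 17. −1: 16.
[3] 16 ≡ 2·8 (base 8). Lift 9: 18. −1: 17.

16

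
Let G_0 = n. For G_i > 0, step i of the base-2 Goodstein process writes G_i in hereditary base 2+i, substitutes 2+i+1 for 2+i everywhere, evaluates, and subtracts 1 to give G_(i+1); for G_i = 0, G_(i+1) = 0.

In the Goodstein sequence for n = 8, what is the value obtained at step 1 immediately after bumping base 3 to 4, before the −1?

554

G_0=8  [base 2] 2^(2 + 1)  →[2↦3]→  3^(3 + 1) = 81  −1 ⇒ G_1=80
G_1=80  [base 3] 2·3^3 + 2·3^2 + 2·3 + 2  →[3↦4]→  2·4^4 + 2·4^2 + 2·4 + 2 = 554  −1 ⇒ G_2=553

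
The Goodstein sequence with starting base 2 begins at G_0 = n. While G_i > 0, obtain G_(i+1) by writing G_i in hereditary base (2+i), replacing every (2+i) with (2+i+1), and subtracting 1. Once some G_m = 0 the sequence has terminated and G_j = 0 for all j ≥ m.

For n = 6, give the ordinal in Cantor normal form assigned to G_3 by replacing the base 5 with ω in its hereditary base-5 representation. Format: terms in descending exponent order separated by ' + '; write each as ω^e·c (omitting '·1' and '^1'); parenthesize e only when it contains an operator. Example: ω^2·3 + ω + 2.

ω^ω

step 0: 6 = 2^2 + 2; sub 3 for 2: 3^3 + 3; = 30; G_1 = 30−1 = 29
step 1: 29 = 3^3 + 2; sub 4 for 3: 4^4 + 2; = 258; G_2 = 258−1 = 257
step 2: 257 = 4^4 + 1; sub 5 for 4: 5^5 + 1; = 3126; G_3 = 3126−1 = 3125
step 3: 3125 = 5^5; sub 6 for 5: 6^6; = 46656; G_4 = 46656−1 = 46655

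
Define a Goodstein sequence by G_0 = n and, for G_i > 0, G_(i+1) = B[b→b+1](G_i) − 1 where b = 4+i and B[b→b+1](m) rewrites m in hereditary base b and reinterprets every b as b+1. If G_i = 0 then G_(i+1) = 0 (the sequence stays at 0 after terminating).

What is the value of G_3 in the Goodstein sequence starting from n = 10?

13

(0) 10|_4 = 2·4 + 2 ↦ 2·5 + 2|_5 = 12 ⇒ 11
(1) 11|_5 = 2·5 + 1 ↦ 2·6 + 1|_6 = 13 ⇒ 12
(2) 12|_6 = 2·6 ↦ 2·7|_7 = 14 ⇒ 13
(3) 13|_7 = 7 + 6 ↦ 8 + 6|_8 = 14 ⇒ 13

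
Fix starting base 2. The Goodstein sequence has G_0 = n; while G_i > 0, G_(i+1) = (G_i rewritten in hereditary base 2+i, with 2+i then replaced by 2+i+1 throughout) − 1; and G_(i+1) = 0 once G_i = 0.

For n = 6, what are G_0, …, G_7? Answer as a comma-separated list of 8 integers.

G_0=6  [base 2] 2^2 + 2  →[2↦3]→  3^3 + 3 = 30  −1 ⇒ G_1=29
G_1=29  [base 3] 3^3 + 2  →[3↦4]→  4^4 + 2 = 258  −1 ⇒ G_2=257
G_2=257  [base 4] 4^4 + 1  →[4↦5]→  5^5 + 1 = 3126  −1 ⇒ G_3=3125
G_3=3125  [base 5] 5^5  →[5↦6]→  6^6 = 46656  −1 ⇒ G_4=46655
G_4=46655  [base 6] 5·6^5 + 5·6^4 + 5·6^3 + 5·6^2 + 5·6 + 5  →[6↦7]→  5·7^5 + 5·7^4 + 5·7^3 + 5·7^2 + 5·7 + 5 = 98040  −1 ⇒ G_5=98039
G_5=98039  [base 7] 5·7^5 + 5·7^4 + 5·7^3 + 5·7^2 + 5·7 + 4  →[7↦8]→  5·8^5 + 5·8^4 + 5·8^3 + 5·8^2 + 5·8 + 4 = 187244  −1 ⇒ G_6=187243
G_6=187243  [base 8] 5·8^5 + 5·8^4 + 5·8^3 + 5·8^2 + 5·8 + 3  →[8↦9]→  5·9^5 + 5·9^4 + 5·9^3 + 5·9^2 + 5·9 + 3 = 332148  −1 ⇒ G_7=332147

6, 29, 257, 3125, 46655, 98039, 187243, 332147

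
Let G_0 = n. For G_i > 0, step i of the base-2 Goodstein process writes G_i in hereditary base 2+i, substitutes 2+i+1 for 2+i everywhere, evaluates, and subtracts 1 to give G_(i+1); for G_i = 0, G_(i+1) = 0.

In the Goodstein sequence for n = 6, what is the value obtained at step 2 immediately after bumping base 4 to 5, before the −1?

3126

i=0: 6 = 2^2 + 2 (b=2); 2→3: 3^3 + 3 = 30; 30−1 = 29
i=1: 29 = 3^3 + 2 (b=3); 3→4: 4^4 + 2 = 258; 258−1 = 257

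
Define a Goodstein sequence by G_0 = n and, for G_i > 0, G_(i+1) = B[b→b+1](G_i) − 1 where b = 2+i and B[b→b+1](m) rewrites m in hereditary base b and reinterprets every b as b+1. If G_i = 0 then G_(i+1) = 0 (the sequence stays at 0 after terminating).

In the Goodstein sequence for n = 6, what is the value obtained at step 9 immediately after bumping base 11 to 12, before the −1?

1357260

6 —HB2→ 2^2 + 2 —bump→ 3^3 + 3 = 30 —(−1)→ 29
29 —HB3→ 3^3 + 2 —bump→ 4^4 + 2 = 258 —(−1)→ 257
257 —HB4→ 4^4 + 1 —bump→ 5^5 + 1 = 3126 —(−1)→ 3125
3125 —HB5→ 5^5 —bump→ 6^6 = 46656 —(−1)→ 46655
46655 —HB6→ 5·6^5 + 5·6^4 + 5·6^3 + 5·6^2 + 5·6 + 5 —bump→ 5·7^5 + 5·7^4 + 5·7^3 + 5·7^2 + 5·7 + 5 = 98040 —(−1)→ 98039
98039 —HB7→ 5·7^5 + 5·7^4 + 5·7^3 + 5·7^2 + 5·7 + 4 —bump→ 5·8^5 + 5·8^4 + 5·8^3 + 5·8^2 + 5·8 + 4 = 187244 —(−1)→ 187243
187243 —HB8→ 5·8^5 + 5·8^4 + 5·8^3 + 5·8^2 + 5·8 + 3 —bump→ 5·9^5 + 5·9^4 + 5·9^3 + 5·9^2 + 5·9 + 3 = 332148 —(−1)→ 332147
332147 —HB9→ 5·9^5 + 5·9^4 + 5·9^3 + 5·9^2 + 5·9 + 2 —bump→ 5·10^5 + 5·10^4 + 5·10^3 + 5·10^2 + 5·10 + 2 = 555552 —(−1)→ 555551
555551 —HB10→ 5·10^5 + 5·10^4 + 5·10^3 + 5·10^2 + 5·10 + 1 —bump→ 5·11^5 + 5·11^4 + 5·11^3 + 5·11^2 + 5·11 + 1 = 885776 —(−1)→ 885775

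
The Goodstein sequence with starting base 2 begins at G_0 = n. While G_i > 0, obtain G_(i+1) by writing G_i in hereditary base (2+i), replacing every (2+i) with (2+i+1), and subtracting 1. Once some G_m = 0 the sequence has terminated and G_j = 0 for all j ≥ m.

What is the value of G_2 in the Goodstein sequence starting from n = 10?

step 0: 10 = 2^(2 + 1) + 2; sub 3 for 2: 3^(3 + 1) + 3; = 84; G_1 = 84−1 = 83
step 1: 83 = 3^(3 + 1) + 2; sub 4 for 3: 4^(4 + 1) + 2; = 1026; G_2 = 1026−1 = 1025
step 2: 1025 = 4^(4 + 1) + 1; sub 5 for 4: 5^(5 + 1) + 1; = 15626; G_3 = 15626−1 = 15625

1025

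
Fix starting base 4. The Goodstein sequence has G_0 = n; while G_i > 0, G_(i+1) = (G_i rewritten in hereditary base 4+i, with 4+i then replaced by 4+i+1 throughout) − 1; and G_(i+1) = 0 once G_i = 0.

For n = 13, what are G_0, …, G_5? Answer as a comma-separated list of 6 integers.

base 4: 13 = 3·4 + 1; at 5: 3·5 + 1 = 16; next = 15
base 5: 15 = 3·5; at 6: 3·6 = 18; next = 17
base 6: 17 = 2·6 + 5; at 7: 2·7 + 5 = 19; next = 18
base 7: 18 = 2·7 + 4; at 8: 2·8 + 4 = 20; next = 19
base 8: 19 = 2·8 + 3; at 9: 2·9 + 3 = 21; next = 20

13, 15, 17, 18, 19, 20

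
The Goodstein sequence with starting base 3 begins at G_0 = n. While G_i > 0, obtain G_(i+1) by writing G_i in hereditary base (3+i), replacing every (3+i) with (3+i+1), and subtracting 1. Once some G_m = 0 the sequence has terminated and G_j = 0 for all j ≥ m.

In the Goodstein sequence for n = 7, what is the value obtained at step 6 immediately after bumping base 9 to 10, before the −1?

10

[0] 7 ≡ 2·3 + 1 (base 3). Lift 4: 9. −1: 8.
[1] 8 ≡ 2·4 (base 4). Lift 5: 10. −1: 9.
[2] 9 ≡ 5 + 4 (base 5). Lift 6: 10. −1: 9.
[3] 9 ≡ 6 + 3 (base 6). Lift 7: 10. −1: 9.
[4] 9 ≡ 7 + 2 (base 7). Lift 8: 10. −1: 9.
[5] 9 ≡ 8 + 1 (base 8). Lift 9: 10. −1: 9.
[6] 9 ≡ 9 (base 9). Lift 10: 10. −1: 9.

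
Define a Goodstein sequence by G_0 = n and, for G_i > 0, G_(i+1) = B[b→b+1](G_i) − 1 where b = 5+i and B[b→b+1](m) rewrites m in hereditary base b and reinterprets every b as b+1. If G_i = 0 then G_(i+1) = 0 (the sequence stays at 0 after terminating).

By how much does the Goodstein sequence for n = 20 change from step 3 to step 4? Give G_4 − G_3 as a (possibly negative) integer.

step 0: 20 = 4·5; sub 6 for 5: 4·6; = 24; G_1 = 24−1 = 23
step 1: 23 = 3·6 + 5; sub 7 for 6: 3·7 + 5; = 26; G_2 = 26−1 = 25
step 2: 25 = 3·7 + 4; sub 8 for 7: 3·8 + 4; = 28; G_3 = 28−1 = 27
step 3: 27 = 3·8 + 3; sub 9 for 8: 3·9 + 3; = 30; G_4 = 30−1 = 29

2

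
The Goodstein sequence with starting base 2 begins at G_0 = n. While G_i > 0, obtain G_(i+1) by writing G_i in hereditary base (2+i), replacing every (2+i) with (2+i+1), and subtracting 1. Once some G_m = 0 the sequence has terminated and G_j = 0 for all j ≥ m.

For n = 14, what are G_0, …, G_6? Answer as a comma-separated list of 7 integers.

14, 110, 1281, 18750, 326591, 5862840, 134404971

G_0 = 14. HB_2(14) = 2^(2 + 1) + 2^2 + 2. Bump = 111. G_1 = 110.
G_1 = 110. HB_3(110) = 3^(3 + 1) + 3^3 + 2. Bump = 1282. G_2 = 1281.
G_2 = 1281. HB_4(1281) = 4^(4 + 1) + 4^4 + 1. Bump = 18751. G_3 = 18750.
G_3 = 18750. HB_5(18750) = 5^(5 + 1) + 5^5. Bump = 326592. G_4 = 326591.
G_4 = 326591. HB_6(326591) = 6^(6 + 1) + 5·6^5 + 5·6^4 + 5·6^3 + 5·6^2 + 5·6 + 5. Bump = 5862841. G_5 = 5862840.
G_5 = 5862840. HB_7(5862840) = 7^(7 + 1) + 5·7^5 + 5·7^4 + 5·7^3 + 5·7^2 + 5·7 + 4. Bump = 134404972. G_6 = 134404971.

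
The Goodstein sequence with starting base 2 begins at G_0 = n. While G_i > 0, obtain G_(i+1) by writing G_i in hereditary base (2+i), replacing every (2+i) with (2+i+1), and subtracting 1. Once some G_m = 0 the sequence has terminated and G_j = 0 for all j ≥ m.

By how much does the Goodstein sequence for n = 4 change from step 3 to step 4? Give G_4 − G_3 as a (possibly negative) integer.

i=0: 4 = 2^2 (b=2); 2→3: 3^3 = 27; 27−1 = 26
i=1: 26 = 2·3^2 + 2·3 + 2 (b=3); 3→4: 2·4^2 + 2·4 + 2 = 42; 42−1 = 41
i=2: 41 = 2·4^2 + 2·4 + 1 (b=4); 4→5: 2·5^2 + 2·5 + 1 = 61; 61−1 = 60
i=3: 60 = 2·5^2 + 2·5 (b=5); 5→6: 2·6^2 + 2·6 = 84; 84−1 = 83

23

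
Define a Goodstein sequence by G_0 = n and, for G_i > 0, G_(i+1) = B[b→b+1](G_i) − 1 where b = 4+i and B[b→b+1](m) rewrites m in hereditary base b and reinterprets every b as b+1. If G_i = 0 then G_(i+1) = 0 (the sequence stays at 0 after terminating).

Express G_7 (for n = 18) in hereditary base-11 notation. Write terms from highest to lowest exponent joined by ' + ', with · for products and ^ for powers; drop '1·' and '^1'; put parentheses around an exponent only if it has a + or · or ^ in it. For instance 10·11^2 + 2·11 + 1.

6·11 + 2

G_0=18  [base 4] 4^2 + 2  →[4↦5]→  5^2 + 2 = 27  −1 ⇒ G_1=26
G_1=26  [base 5] 5^2 + 1  →[5↦6]→  6^2 + 1 = 37  −1 ⇒ G_2=36
G_2=36  [base 6] 6^2  →[6↦7]→  7^2 = 49  −1 ⇒ G_3=48
G_3=48  [base 7] 6·7 + 6  →[7↦8]→  6·8 + 6 = 54  −1 ⇒ G_4=53
G_4=53  [base 8] 6·8 + 5  →[8↦9]→  6·9 + 5 = 59  −1 ⇒ G_5=58
G_5=58  [base 9] 6·9 + 4  →[9↦10]→  6·10 + 4 = 64  −1 ⇒ G_6=63
G_6=63  [base 10] 6·10 + 3  →[10↦11]→  6·11 + 3 = 69  −1 ⇒ G_7=68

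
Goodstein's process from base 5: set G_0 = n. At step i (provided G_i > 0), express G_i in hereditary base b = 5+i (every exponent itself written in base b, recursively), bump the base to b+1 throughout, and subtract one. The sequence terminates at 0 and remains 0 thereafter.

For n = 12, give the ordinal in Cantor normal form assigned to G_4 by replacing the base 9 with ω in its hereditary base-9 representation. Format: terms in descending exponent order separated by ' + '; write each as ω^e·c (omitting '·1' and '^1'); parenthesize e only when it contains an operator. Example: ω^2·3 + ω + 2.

i=0: 12 = 2·5 + 2 (b=5); 5→6: 2·6 + 2 = 14; 14−1 = 13
i=1: 13 = 2·6 + 1 (b=6); 6→7: 2·7 + 1 = 15; 15−1 = 14
i=2: 14 = 2·7 (b=7); 7→8: 2·8 = 16; 16−1 = 15
i=3: 15 = 8 + 7 (b=8); 8→9: 9 + 7 = 16; 16−1 = 15

ω + 6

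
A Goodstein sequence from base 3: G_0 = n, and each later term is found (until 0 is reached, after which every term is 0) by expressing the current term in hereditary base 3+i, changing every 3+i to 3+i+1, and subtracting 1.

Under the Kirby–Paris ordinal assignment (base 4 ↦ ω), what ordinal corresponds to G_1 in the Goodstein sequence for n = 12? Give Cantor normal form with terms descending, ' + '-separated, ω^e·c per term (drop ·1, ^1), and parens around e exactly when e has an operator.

ω^2 + 3

G_0 = 12. HB_3(12) = 3^2 + 3. Bump = 20. G_1 = 19.
G_1 = 19. HB_4(19) = 4^2 + 3. Bump = 28. G_2 = 27.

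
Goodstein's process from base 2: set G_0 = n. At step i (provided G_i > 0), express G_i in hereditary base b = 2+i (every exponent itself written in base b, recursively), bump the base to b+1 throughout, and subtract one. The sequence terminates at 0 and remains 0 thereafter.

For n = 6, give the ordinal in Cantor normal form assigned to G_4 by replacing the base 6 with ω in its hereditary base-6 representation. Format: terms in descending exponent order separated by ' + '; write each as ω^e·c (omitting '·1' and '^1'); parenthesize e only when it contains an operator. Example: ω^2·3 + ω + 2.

step 0: 6 = 2^2 + 2; sub 3 for 2: 3^3 + 3; = 30; G_1 = 30−1 = 29
step 1: 29 = 3^3 + 2; sub 4 for 3: 4^4 + 2; = 258; G_2 = 258−1 = 257
step 2: 257 = 4^4 + 1; sub 5 for 4: 5^5 + 1; = 3126; G_3 = 3126−1 = 3125
step 3: 3125 = 5^5; sub 6 for 5: 6^6; = 46656; G_4 = 46656−1 = 46655

ω^5·5 + ω^4·5 + ω^3·5 + ω^2·5 + ω·5 + 5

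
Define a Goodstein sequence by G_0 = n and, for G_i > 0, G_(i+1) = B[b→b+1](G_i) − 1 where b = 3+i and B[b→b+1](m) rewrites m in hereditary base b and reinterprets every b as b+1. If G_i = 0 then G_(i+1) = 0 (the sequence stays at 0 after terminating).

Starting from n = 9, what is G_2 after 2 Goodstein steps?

17

(0) 9|_3 = 3^2 ↦ 4^2|_4 = 16 ⇒ 15
(1) 15|_4 = 3·4 + 3 ↦ 3·5 + 3|_5 = 18 ⇒ 17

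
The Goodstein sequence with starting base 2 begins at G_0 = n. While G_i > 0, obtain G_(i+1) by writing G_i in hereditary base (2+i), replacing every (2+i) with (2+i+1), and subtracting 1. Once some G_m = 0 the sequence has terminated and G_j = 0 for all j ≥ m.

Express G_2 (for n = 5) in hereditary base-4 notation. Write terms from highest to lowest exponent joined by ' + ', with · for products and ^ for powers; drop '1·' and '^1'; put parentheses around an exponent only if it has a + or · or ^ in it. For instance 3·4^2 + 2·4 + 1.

G_0=5  [base 2] 2^2 + 1  →[2↦3]→  3^3 + 1 = 28  −1 ⇒ G_1=27
G_1=27  [base 3] 3^3  →[3↦4]→  4^4 = 256  −1 ⇒ G_2=255
G_2=255  [base 4] 3·4^3 + 3·4^2 + 3·4 + 3  →[4↦5]→  3·5^3 + 3·5^2 + 3·5 + 3 = 468  −1 ⇒ G_3=467

3·4^3 + 3·4^2 + 3·4 + 3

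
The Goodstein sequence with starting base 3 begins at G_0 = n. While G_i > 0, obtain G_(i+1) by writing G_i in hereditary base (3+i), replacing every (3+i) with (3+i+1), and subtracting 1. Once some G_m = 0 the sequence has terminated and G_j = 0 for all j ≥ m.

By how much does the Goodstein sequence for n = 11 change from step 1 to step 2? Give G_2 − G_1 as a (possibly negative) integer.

8

i=0: 11 = 3^2 + 2 (b=3); 3→4: 4^2 + 2 = 18; 18−1 = 17
i=1: 17 = 4^2 + 1 (b=4); 4→5: 5^2 + 1 = 26; 26−1 = 25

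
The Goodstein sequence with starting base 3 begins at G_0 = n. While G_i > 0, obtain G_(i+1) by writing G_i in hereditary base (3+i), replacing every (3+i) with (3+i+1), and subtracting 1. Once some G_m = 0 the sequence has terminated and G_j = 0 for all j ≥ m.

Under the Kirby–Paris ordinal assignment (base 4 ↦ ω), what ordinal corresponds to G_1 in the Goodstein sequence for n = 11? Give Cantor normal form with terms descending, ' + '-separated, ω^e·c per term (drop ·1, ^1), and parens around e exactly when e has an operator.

(0) 11|_3 = 3^2 + 2 ↦ 4^2 + 2|_4 = 18 ⇒ 17
(1) 17|_4 = 4^2 + 1 ↦ 5^2 + 1|_5 = 26 ⇒ 25

ω^2 + 1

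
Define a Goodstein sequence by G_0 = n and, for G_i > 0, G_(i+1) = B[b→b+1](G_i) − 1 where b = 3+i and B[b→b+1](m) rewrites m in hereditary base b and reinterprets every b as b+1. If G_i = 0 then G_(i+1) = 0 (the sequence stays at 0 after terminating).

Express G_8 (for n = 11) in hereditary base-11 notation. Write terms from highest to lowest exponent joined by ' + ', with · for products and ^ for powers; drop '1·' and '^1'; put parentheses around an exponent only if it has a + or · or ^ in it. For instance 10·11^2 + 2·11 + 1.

5·11

G_0=11  [base 3] 3^2 + 2  →[3↦4]→  4^2 + 2 = 18  −1 ⇒ G_1=17
G_1=17  [base 4] 4^2 + 1  →[4↦5]→  5^2 + 1 = 26  −1 ⇒ G_2=25
G_2=25  [base 5] 5^2  →[5↦6]→  6^2 = 36  −1 ⇒ G_3=35
G_3=35  [base 6] 5·6 + 5  →[6↦7]→  5·7 + 5 = 40  −1 ⇒ G_4=39
G_4=39  [base 7] 5·7 + 4  →[7↦8]→  5·8 + 4 = 44  −1 ⇒ G_5=43
G_5=43  [base 8] 5·8 + 3  →[8↦9]→  5·9 + 3 = 48  −1 ⇒ G_6=47
G_6=47  [base 9] 5·9 + 2  →[9↦10]→  5·10 + 2 = 52  −1 ⇒ G_7=51
G_7=51  [base 10] 5·10 + 1  →[10↦11]→  5·11 + 1 = 56  −1 ⇒ G_8=55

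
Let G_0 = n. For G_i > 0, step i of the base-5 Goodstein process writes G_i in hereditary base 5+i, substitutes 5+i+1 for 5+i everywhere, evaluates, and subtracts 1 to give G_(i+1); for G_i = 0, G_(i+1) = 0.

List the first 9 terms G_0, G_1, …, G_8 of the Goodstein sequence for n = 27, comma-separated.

G_0 = 27. HB_5(27) = 5^2 + 2. Bump = 38. G_1 = 37.
G_1 = 37. HB_6(37) = 6^2 + 1. Bump = 50. G_2 = 49.
G_2 = 49. HB_7(49) = 7^2. Bump = 64. G_3 = 63.
G_3 = 63. HB_8(63) = 7·8 + 7. Bump = 70. G_4 = 69.
G_4 = 69. HB_9(69) = 7·9 + 6. Bump = 76. G_5 = 75.
G_5 = 75. HB_10(75) = 7·10 + 5. Bump = 82. G_6 = 81.
G_6 = 81. HB_11(81) = 7·11 + 4. Bump = 88. G_7 = 87.
G_7 = 87. HB_12(87) = 7·12 + 3. Bump = 94. G_8 = 93.

27, 37, 49, 63, 69, 75, 81, 87, 93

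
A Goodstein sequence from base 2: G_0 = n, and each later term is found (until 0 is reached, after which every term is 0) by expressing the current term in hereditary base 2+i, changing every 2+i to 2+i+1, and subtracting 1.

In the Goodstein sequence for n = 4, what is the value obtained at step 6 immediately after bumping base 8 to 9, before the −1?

174

(0) 4|_2 = 2^2 ↦ 3^3|_3 = 27 ⇒ 26
(1) 26|_3 = 2·3^2 + 2·3 + 2 ↦ 2·4^2 + 2·4 + 2|_4 = 42 ⇒ 41
(2) 41|_4 = 2·4^2 + 2·4 + 1 ↦ 2·5^2 + 2·5 + 1|_5 = 61 ⇒ 60
(3) 60|_5 = 2·5^2 + 2·5 ↦ 2·6^2 + 2·6|_6 = 84 ⇒ 83
(4) 83|_6 = 2·6^2 + 6 + 5 ↦ 2·7^2 + 7 + 5|_7 = 110 ⇒ 109
(5) 109|_7 = 2·7^2 + 7 + 4 ↦ 2·8^2 + 8 + 4|_8 = 140 ⇒ 139
(6) 139|_8 = 2·8^2 + 8 + 3 ↦ 2·9^2 + 9 + 3|_9 = 174 ⇒ 173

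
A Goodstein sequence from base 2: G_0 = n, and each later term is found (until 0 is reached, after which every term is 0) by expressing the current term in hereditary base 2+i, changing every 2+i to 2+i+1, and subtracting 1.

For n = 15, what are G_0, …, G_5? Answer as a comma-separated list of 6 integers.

15, 111, 1283, 18752, 326593, 6588344

(0) 15|_2 = 2^(2 + 1) + 2^2 + 2 + 1 ↦ 3^(3 + 1) + 3^3 + 3 + 1|_3 = 112 ⇒ 111
(1) 111|_3 = 3^(3 + 1) + 3^3 + 3 ↦ 4^(4 + 1) + 4^4 + 4|_4 = 1284 ⇒ 1283
(2) 1283|_4 = 4^(4 + 1) + 4^4 + 3 ↦ 5^(5 + 1) + 5^5 + 3|_5 = 18753 ⇒ 18752
(3) 18752|_5 = 5^(5 + 1) + 5^5 + 2 ↦ 6^(6 + 1) + 6^6 + 2|_6 = 326594 ⇒ 326593
(4) 326593|_6 = 6^(6 + 1) + 6^6 + 1 ↦ 7^(7 + 1) + 7^7 + 1|_7 = 6588345 ⇒ 6588344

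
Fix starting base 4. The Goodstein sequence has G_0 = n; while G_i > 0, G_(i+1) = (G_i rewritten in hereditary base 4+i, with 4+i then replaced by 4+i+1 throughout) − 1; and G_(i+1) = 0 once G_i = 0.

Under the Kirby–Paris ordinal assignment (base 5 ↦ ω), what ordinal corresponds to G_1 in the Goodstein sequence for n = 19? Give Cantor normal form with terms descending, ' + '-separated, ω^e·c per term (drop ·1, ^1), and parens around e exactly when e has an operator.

G_0=19  [base 4] 4^2 + 3  →[4↦5]→  5^2 + 3 = 28  −1 ⇒ G_1=27
G_1=27  [base 5] 5^2 + 2  →[5↦6]→  6^2 + 2 = 38  −1 ⇒ G_2=37

ω^2 + 2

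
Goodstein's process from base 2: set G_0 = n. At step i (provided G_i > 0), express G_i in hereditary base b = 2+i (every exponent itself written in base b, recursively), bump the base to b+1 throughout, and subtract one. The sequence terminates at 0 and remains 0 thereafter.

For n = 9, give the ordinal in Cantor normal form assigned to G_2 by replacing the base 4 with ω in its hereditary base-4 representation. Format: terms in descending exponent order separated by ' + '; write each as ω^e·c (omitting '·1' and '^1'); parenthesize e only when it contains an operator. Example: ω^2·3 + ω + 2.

[0] 9 ≡ 2^(2 + 1) + 1 (base 2). Lift 3: 82. −1: 81.
[1] 81 ≡ 3^(3 + 1) (base 3). Lift 4: 1024. −1: 1023.
[2] 1023 ≡ 3·4^4 + 3·4^3 + 3·4^2 + 3·4 + 3 (base 4). Lift 5: 9843. −1: 9842.

ω^ω·3 + ω^3·3 + ω^2·3 + ω·3 + 3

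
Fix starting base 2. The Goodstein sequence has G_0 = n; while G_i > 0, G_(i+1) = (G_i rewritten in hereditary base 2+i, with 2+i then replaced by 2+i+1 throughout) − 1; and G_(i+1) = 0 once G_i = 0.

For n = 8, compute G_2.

553

8 —HB2→ 2^(2 + 1) —bump→ 3^(3 + 1) = 81 —(−1)→ 80
80 —HB3→ 2·3^3 + 2·3^2 + 2·3 + 2 —bump→ 2·4^4 + 2·4^2 + 2·4 + 2 = 554 —(−1)→ 553
553 —HB4→ 2·4^4 + 2·4^2 + 2·4 + 1 —bump→ 2·5^5 + 2·5^2 + 2·5 + 1 = 6311 —(−1)→ 6310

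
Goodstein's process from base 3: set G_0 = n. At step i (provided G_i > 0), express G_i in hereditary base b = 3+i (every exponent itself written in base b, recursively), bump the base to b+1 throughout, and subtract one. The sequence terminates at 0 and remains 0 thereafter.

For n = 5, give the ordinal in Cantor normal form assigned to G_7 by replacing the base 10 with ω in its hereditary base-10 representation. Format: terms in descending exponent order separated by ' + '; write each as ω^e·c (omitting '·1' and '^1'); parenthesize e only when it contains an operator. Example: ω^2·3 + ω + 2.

1

5 —HB3→ 3 + 2 —bump→ 4 + 2 = 6 —(−1)→ 5
5 —HB4→ 4 + 1 —bump→ 5 + 1 = 6 —(−1)→ 5
5 —HB5→ 5 —bump→ 6 = 6 —(−1)→ 5
5 —HB6→ 5 —bump→ 5 = 5 —(−1)→ 4
4 —HB7→ 4 —bump→ 4 = 4 —(−1)→ 3
3 —HB8→ 3 —bump→ 3 = 3 —(−1)→ 2
2 —HB9→ 2 —bump→ 2 = 2 —(−1)→ 1
1 —HB10→ 1 —bump→ 1 = 1 —(−1)→ 0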